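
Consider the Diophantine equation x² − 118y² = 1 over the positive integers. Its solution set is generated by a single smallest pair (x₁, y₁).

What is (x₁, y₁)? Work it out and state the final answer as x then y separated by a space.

306917 28254

[10; 1,6,3,2,10,2,3,6,1,20] for √118; ℓ=10 ⇒ convergent index 9
a_0=10:  p_0=10·1+0=10,  q_0=10·0+1=1
a_1=1:  p_1=1·10+1=11,  q_1=1·1+0=1
a_2=6:  p_2=6·11+10=76,  q_2=6·1+1=7
a_3=3:  p_3=3·76+11=239,  q_3=3·7+1=22
a_4=2:  p_4=2·239+76=554,  q_4=2·22+7=51
a_5=10:  p_5=10·554+239=5779,  q_5=10·51+22=532
a_6=2:  p_6=2·5779+554=12112,  q_6=2·532+51=1115
a_7=3:  p_7=3·12112+5779=42115,  q_7=3·1115+532=3877
a_8=6:  p_8=6·42115+12112=264802,  q_8=6·3877+1115=24377
a_9=1:  p_9=1·264802+42115=306917,  q_9=1·24377+3877=28254
(x₁, y₁) = (306917, 28254);  306917² − 118·28254² = 1 ✓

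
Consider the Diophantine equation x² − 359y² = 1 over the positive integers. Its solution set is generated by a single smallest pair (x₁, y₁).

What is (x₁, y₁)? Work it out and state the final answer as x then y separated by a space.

360 19

[18; 1,17,1,36] for √359; ℓ=4 ⇒ convergent index 3
a_0=18:  p_0=18·1+0=18,  q_0=18·0+1=1
…
a_2=17:  p_2=17·19+18=341,  q_2=17·1+1=18
a_3=1:  p_3=1·341+19=360,  q_3=1·18+1=19
→ (360, 19).  Check: 360²=129600, 359·19²=129599, difference 1.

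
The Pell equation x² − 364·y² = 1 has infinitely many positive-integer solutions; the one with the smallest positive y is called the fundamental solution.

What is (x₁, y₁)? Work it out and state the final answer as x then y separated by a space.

d=364: √d = [19; 12,1,2,3,1,8,1,3,2,1,12,38] (ℓ=12, even), read p_11/q_11
step 0: (19, 1)  from 19·(1,0) + (0,1)
step 1: (229, 12)  from 12·(19,1) + (1,0)
…
step 3: (725, 38)  from 2·(248,13) + (229,12)
…
step 5: (3148, 165)  from 1·(2423,127) + (725,38)
step 6: (27607, 1447)  from 8·(3148,165) + (2423,127)
step 7: (30755, 1612)  from 1·(27607,1447) + (3148,165)
…
step 9: (270499, 14178)  from 2·(119872,6283) + (30755,1612)
step 10: (390371, 20461)  from 1·(270499,14178) + (119872,6283)
step 11: (4954951, 259710)  from 12·(390371,20461) + (270499,14178)
fundamental: x₁=4954951, y₁=259710  (since 24551539412401 − 364·67449284100 = 1)

4954951 259710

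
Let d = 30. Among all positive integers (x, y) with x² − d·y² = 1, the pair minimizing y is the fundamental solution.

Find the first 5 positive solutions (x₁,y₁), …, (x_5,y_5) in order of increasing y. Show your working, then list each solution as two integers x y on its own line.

11 2
241 44
5291 966
116161 21208
2550251 465610

√30 → a₀=5, period (2,10); ℓ=2 even so k=1
a_0=5:  p_0=5·1+0=5,  q_0=5·0+1=1
a_1=2:  p_1=2·5+1=11,  q_1=2·1+0=2
(x₁, y₁) = (11, 2);  11² − 30·2² = 1 ✓
(11+2√30)^2 = 241 + 44√30
(11+2√30)^3 = 5291 + 966√30
(11+2√30)^4 = 116161 + 21208√30
(11+2√30)^5 = 2550251 + 465610√30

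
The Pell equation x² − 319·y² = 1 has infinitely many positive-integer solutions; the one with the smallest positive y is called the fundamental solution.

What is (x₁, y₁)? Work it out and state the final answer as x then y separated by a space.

12901780 722361

√319 → a₀=17, period (1,6,5,1,4,…,6,1,34); ℓ=14 even so k=13
k=0  a_k=17  p_k/q_k = 17/1
k=1  a_k=1  p_k/q_k = 18/1
k=2  a_k=6  p_k/q_k = 125/7
…
k=5  a_k=4  p_k/q_k = 3715/208
k=6  a_k=3  p_k/q_k = 11913/667
…
k=11  a_k=5  p_k/q_k = 1798881/100718
k=12  a_k=6  p_k/q_k = 11102899/621643
k=13  a_k=1  p_k/q_k = 12901780/722361
→ (12901780, 722361).  Check: 12901780²=166455927168400, 319·722361²=166455927168399, difference 1.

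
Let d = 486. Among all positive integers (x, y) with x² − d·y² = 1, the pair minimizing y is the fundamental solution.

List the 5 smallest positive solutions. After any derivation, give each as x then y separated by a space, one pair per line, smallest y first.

d=486: √d = [22; 22,44] (ℓ=2, even), read p_1/q_1
k=0  a_k=22  p_k/q_k = 22/1
k=1  a_k=22  p_k/q_k = 485/22
→ (485, 22).  Check: 485²=235225, 486·22²=235224, difference 1.
n=2: (485,22)∘(485,22) = (485·485+486·22·22, 485·22+22·485) = (470449,21340)
n=3: (470449,21340)∘(485,22) = (485·470449+486·22·21340, 485·21340+22·470449) = (456335045,20699778)
n=4: (456335045,20699778)∘(485,22) = (485·456335045+486·22·20699778, 485·20699778+22·456335045) = (442644523201,20078763320)
n=5: (442644523201,20078763320)∘(485,22) = (485·442644523201+486·22·20078763320, 485·20078763320+22·442644523201) = (429364731169925,19476379720622)

485 22
470449 21340
456335045 20699778
442644523201 20078763320
429364731169925 19476379720622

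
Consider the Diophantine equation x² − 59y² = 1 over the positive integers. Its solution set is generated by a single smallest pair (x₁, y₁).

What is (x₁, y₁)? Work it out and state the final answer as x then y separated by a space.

530 69

√59 = [7; 1,2,7,2,1,14, …], period ℓ=6 (even) → k=5
k=0  a_k=7  p_k/q_k = 7/1
k=1  a_k=1  p_k/q_k = 8/1
k=2  a_k=2  p_k/q_k = 23/3
k=3  a_k=7  p_k/q_k = 169/22
k=4  a_k=2  p_k/q_k = 361/47
k=5  a_k=1  p_k/q_k = 530/69
→ (530, 69).  Check: 530²=280900, 59·69²=280899, difference 1.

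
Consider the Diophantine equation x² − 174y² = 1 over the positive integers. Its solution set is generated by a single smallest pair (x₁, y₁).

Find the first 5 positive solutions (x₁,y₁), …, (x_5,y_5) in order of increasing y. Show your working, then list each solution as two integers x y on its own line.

1451 110
4210801 319220
12219743051 926376330
35461690123201 2688343790440
102909812517786251 7801572753480550

√174 = [13; 5,4,5,26, …], period ℓ=4 (even) → k=3
a_0=13:  p_0=13·1+0=13,  q_0=13·0+1=1
…
a_2=4:  p_2=4·66+13=277,  q_2=4·5+1=21
a_3=5:  p_3=5·277+66=1451,  q_3=5·21+5=110
(x₁, y₁) = (1451, 110);  1451² − 174·110² = 1 ✓
(x_2, y_2) = (1451·1451 + 174·110·110, 1451·110 + 110·1451) = (4210801, 319220)
(x_3, y_3) = (1451·4210801 + 174·110·319220, 1451·319220 + 110·4210801) = (12219743051, 926376330)
(x_4, y_4) = (1451·12219743051 + 174·110·926376330, 1451·926376330 + 110·12219743051) = (35461690123201, 2688343790440)
(x_5, y_5) = (1451·35461690123201 + 174·110·2688343790440, 1451·2688343790440 + 110·35461690123201) = (102909812517786251, 7801572753480550)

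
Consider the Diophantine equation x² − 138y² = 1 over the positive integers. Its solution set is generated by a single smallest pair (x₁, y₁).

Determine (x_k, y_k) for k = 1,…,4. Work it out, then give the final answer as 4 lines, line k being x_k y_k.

√138 → a₀=11, period (1,2,1,22); ℓ=4 even so k=3
a_0=11:  p_0=11·1+0=11,  q_0=11·0+1=1
a_1=1:  p_1=1·11+1=12,  q_1=1·1+0=1
a_2=2:  p_2=2·12+11=35,  q_2=2·1+1=3
a_3=1:  p_3=1·35+12=47,  q_3=1·3+1=4
(x₁, y₁) = (47, 4);  47² − 138·4² = 1 ✓
(47+4√138)^2 = 4417 + 376√138
(47+4√138)^3 = 415151 + 35340√138
(47+4√138)^4 = 39019777 + 3321584√138

47 4
4417 376
415151 35340
39019777 3321584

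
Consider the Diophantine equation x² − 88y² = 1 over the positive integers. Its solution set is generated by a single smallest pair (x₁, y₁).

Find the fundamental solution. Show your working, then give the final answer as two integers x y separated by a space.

197 21

d=88: √d = [9; 2,1,1,1,2,18] (ℓ=6, even), read p_5/q_5
step 0: (9, 1)  from 9·(1,0) + (0,1)
…
step 4: (75, 8)  from 1·(47,5) + (28,3)
step 5: (197, 21)  from 2·(75,8) + (47,5)
(x₁, y₁) = (197, 21);  197² − 88·21² = 1 ✓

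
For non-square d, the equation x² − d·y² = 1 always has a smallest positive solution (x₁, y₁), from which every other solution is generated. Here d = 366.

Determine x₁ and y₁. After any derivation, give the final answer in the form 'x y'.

907925 47458

d=366: √d = [19; 7,1,1,1,2,12,2,1,1,1,7,38] (ℓ=12, even), read p_11/q_11
step 0: (19, 1)  from 19·(1,0) + (0,1)
step 1: (134, 7)  from 7·(19,1) + (1,0)
…
step 3: (287, 15)  from 1·(153,8) + (134,7)
step 4: (440, 23)  from 1·(287,15) + (153,8)
step 5: (1167, 61)  from 2·(440,23) + (287,15)
step 6: (14444, 755)  from 12·(1167,61) + (440,23)
step 7: (30055, 1571)  from 2·(14444,755) + (1167,61)
step 8: (44499, 2326)  from 1·(30055,1571) + (14444,755)
step 9: (74554, 3897)  from 1·(44499,2326) + (30055,1571)
step 10: (119053, 6223)  from 1·(74554,3897) + (44499,2326)
step 11: (907925, 47458)  from 7·(119053,6223) + (74554,3897)
→ (907925, 47458).  Check: 907925²=824327805625, 366·47458²=824327805624, difference 1.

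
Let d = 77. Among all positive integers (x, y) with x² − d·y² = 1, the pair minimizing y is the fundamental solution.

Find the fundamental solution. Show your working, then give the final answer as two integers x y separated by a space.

351 40

d=77: √d = [8; 1,3,2,3,1,16] (ℓ=6, even), read p_5/q_5
k=0  a_k=8  p_k/q_k = 8/1
k=1  a_k=1  p_k/q_k = 9/1
…
k=3  a_k=2  p_k/q_k = 79/9
k=4  a_k=3  p_k/q_k = 272/31
k=5  a_k=1  p_k/q_k = 351/40
→ (351, 40).  Check: 351²=123201, 77·40²=123200, difference 1.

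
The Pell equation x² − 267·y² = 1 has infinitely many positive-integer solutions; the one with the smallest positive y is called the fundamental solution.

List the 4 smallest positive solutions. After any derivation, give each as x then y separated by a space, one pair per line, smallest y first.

[16; 2,1,15,1,2,32] for √267; ℓ=6 ⇒ convergent index 5
i=0: a=16 ⇒ p=16, q=1
…
i=3: a=15 ⇒ p=768, q=47
i=4: a=1 ⇒ p=817, q=50
i=5: a=2 ⇒ p=2402, q=147
fundamental: x₁=2402, y₁=147  (since 5769604 − 267·21609 = 1)
k=2:  x_2 = 2402·2402+267·147·147 = 11539207,  y_2 = 2402·147+147·2402 = 706188
k=3:  x_3 = 2402·11539207+267·147·706188 = 55434348026,  y_3 = 2402·706188+147·11539207 = 3392527005
k=4:  x_4 = 2402·55434348026+267·147·3392527005 = 266306596377697,  y_4 = 2402·3392527005+147·55434348026 = 16297699025832

2402 147
11539207 706188
55434348026 3392527005
266306596377697 16297699025832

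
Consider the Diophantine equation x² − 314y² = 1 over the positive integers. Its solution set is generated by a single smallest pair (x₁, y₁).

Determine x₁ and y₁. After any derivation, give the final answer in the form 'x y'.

392499 22150

√314 = [17; 1,2,1,1,2,1,34, …], period ℓ=7 (odd) → k=13
k=0  a_k=17  p_k/q_k = 17/1
…
k=3  a_k=1  p_k/q_k = 71/4
…
k=8  a_k=1  p_k/q_k = 15824/893
…
k=11  a_k=1  p_k/q_k = 109882/6201
k=12  a_k=2  p_k/q_k = 282617/15949
k=13  a_k=1  p_k/q_k = 392499/22150
→ (392499, 22150).  Check: 392499²=154055465001, 314·22150²=154055465000, difference 1.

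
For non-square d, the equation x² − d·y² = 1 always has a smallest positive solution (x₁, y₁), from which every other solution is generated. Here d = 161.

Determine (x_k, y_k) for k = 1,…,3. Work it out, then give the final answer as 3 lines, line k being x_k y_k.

11775 928
277301249 21854400
6530444402175 514671119072

d=161: √d = [12; 1,2,4,1,2,1,4,2,1,24] (ℓ=10, even), read p_9/q_9
i=0: a=12 ⇒ p=12, q=1
…
i=3: a=4 ⇒ p=165, q=13
i=4: a=1 ⇒ p=203, q=16
i=5: a=2 ⇒ p=571, q=45
i=6: a=1 ⇒ p=774, q=61
…
i=8: a=2 ⇒ p=8108, q=639
i=9: a=1 ⇒ p=11775, q=928
→ (11775, 928).  Check: 11775²=138650625, 161·928²=138650624, difference 1.
n=2: (11775,928)∘(11775,928) = (11775·11775+161·928·928, 11775·928+928·11775) = (277301249,21854400)
n=3: (277301249,21854400)∘(11775,928) = (11775·277301249+161·928·21854400, 11775·21854400+928·277301249) = (6530444402175,514671119072)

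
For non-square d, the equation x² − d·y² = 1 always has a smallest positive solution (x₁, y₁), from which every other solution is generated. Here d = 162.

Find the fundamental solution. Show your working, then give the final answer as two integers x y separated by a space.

√162 → a₀=12, period (1,2,1,2,12,2,1,2,1,24); ℓ=10 even so k=9
k=0  a_k=12  p_k/q_k = 12/1
k=1  a_k=1  p_k/q_k = 13/1
k=2  a_k=2  p_k/q_k = 38/3
k=3  a_k=1  p_k/q_k = 51/4
…
k=5  a_k=12  p_k/q_k = 1731/136
k=6  a_k=2  p_k/q_k = 3602/283
k=7  a_k=1  p_k/q_k = 5333/419
k=8  a_k=2  p_k/q_k = 14268/1121
k=9  a_k=1  p_k/q_k = 19601/1540
(x₁, y₁) = (19601, 1540);  19601² − 162·1540² = 1 ✓

19601 1540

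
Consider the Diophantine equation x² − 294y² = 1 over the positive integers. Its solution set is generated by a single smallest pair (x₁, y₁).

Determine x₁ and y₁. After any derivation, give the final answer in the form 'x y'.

√294 = [17; 6,1,4,1,6,34, …], period ℓ=6 (even) → k=5
a_0=17:  p_0=17·1+0=17,  q_0=17·0+1=1
…
a_4=1:  p_4=1·583+120=703,  q_4=1·34+7=41
a_5=6:  p_5=6·703+583=4801,  q_5=6·41+34=280
→ (4801, 280).  Check: 4801²=23049601, 294·280²=23049600, difference 1.

4801 280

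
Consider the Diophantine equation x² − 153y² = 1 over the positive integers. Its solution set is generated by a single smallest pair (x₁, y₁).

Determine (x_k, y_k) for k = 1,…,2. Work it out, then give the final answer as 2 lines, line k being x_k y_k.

2177 176
9478657 766304

√153 = [12; 2,1,2,2,2,1,2,24, …], period ℓ=8 (even) → k=7
step 0: (12, 1)  from 12·(1,0) + (0,1)
…
step 5: (569, 46)  from 2·(235,19) + (99,8)
step 6: (804, 65)  from 1·(569,46) + (235,19)
step 7: (2177, 176)  from 2·(804,65) + (569,46)
→ (2177, 176).  Check: 2177²=4739329, 153·176²=4739328, difference 1.
k=2:  x_2 = 2177·2177+153·176·176 = 9478657,  y_2 = 2177·176+176·2177 = 766304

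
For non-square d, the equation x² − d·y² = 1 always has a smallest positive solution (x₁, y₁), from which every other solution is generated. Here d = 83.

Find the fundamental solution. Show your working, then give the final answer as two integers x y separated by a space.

82 9

d=83: √d = [9; 9,18] (ℓ=2, even), read p_1/q_1
k=0  a_k=9  p_k/q_k = 9/1
k=1  a_k=9  p_k/q_k = 82/9
→ (82, 9).  Check: 82²=6724, 83·9²=6723, difference 1.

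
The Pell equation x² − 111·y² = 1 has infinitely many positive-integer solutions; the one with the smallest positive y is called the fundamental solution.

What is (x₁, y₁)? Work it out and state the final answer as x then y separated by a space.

[10; 1,1,6,1,1,20] for √111; ℓ=6 ⇒ convergent index 5
k=0  a_k=10  p_k/q_k = 10/1
k=1  a_k=1  p_k/q_k = 11/1
…
k=4  a_k=1  p_k/q_k = 158/15
k=5  a_k=1  p_k/q_k = 295/28
fundamental: x₁=295, y₁=28  (since 87025 − 111·784 = 1)

295 28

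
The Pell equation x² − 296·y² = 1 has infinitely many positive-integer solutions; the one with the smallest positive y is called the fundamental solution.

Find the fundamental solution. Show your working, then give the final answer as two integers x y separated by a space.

3699 215

d=296: √d = [17; 4,1,7,1,4,34] (ℓ=6, even), read p_5/q_5
i=0: a=17 ⇒ p=17, q=1
…
i=4: a=1 ⇒ p=757, q=44
i=5: a=4 ⇒ p=3699, q=215
fundamental: x₁=3699, y₁=215  (since 13682601 − 296·46225 = 1)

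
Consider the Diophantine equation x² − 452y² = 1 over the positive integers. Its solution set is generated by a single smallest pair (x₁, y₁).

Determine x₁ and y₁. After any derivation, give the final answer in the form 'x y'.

[21; 3,1,5,3,10,3,5,1,3,42] for √452; ℓ=10 ⇒ convergent index 9
step 0: (21, 1)  from 21·(1,0) + (0,1)
step 1: (64, 3)  from 3·(21,1) + (1,0)
step 2: (85, 4)  from 1·(64,3) + (21,1)
step 3: (489, 23)  from 5·(85,4) + (64,3)
step 4: (1552, 73)  from 3·(489,23) + (85,4)
step 5: (16009, 753)  from 10·(1552,73) + (489,23)
step 6: (49579, 2332)  from 3·(16009,753) + (1552,73)
step 7: (263904, 12413)  from 5·(49579,2332) + (16009,753)
step 8: (313483, 14745)  from 1·(263904,12413) + (49579,2332)
step 9: (1204353, 56648)  from 3·(313483,14745) + (263904,12413)
(x₁, y₁) = (1204353, 56648);  1204353² − 452·56648² = 1 ✓

1204353 56648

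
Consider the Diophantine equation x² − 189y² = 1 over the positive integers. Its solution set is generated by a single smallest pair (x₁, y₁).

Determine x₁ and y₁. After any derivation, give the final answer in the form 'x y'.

55 4

√189 = [13; 1,2,1,26, …], period ℓ=4 (even) → k=3
step 0: (13, 1)  from 13·(1,0) + (0,1)
…
step 2: (41, 3)  from 2·(14,1) + (13,1)
step 3: (55, 4)  from 1·(41,3) + (14,1)
fundamental: x₁=55, y₁=4  (since 3025 − 189·16 = 1)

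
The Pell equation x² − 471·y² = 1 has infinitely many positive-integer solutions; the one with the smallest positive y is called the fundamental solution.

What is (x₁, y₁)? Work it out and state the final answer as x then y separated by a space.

7838695 361188

d=471: √d = [21; 1,2,2,1,3,…,2,1,42] (ℓ=14, even), read p_13/q_13
a_0=21:  p_0=21·1+0=21,  q_0=21·0+1=1
a_1=1:  p_1=1·21+1=22,  q_1=1·1+0=1
a_2=2:  p_2=2·22+21=65,  q_2=2·1+1=3
a_3=2:  p_3=2·65+22=152,  q_3=2·3+1=7
…
a_7=14:  p_7=14·3429+803=48809,  q_7=14·158+37=2249
…
a_10=1:  p_10=1·644804+198665=843469,  q_10=1·29711+9154=38865
a_11=2:  p_11=2·843469+644804=2331742,  q_11=2·38865+29711=107441
a_12=2:  p_12=2·2331742+843469=5506953,  q_12=2·107441+38865=253747
a_13=1:  p_13=1·5506953+2331742=7838695,  q_13=1·253747+107441=361188
fundamental: x₁=7838695, y₁=361188  (since 61445139303025 − 471·130456771344 = 1)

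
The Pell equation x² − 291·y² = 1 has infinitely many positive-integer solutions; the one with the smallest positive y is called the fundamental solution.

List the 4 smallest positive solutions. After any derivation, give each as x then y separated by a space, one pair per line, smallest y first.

290 17
168199 9860
97555130 5718783
56581807201 3316884280

[17; 17,34] for √291; ℓ=2 ⇒ convergent index 1
a_0=17:  p_0=17·1+0=17,  q_0=17·0+1=1
a_1=17:  p_1=17·17+1=290,  q_1=17·1+0=17
→ (290, 17).  Check: 290²=84100, 291·17²=84099, difference 1.
(x_2, y_2) = (290·290 + 291·17·17, 290·17 + 17·290) = (168199, 9860)
(x_3, y_3) = (290·168199 + 291·17·9860, 290·9860 + 17·168199) = (97555130, 5718783)
(x_4, y_4) = (290·97555130 + 291·17·5718783, 290·5718783 + 17·97555130) = (56581807201, 3316884280)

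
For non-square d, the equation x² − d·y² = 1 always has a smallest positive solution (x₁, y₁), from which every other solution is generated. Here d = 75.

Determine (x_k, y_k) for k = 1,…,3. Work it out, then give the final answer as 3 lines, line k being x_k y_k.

√75 = [8; 1,1,1,16, …], period ℓ=4 (even) → k=3
i=0: a=8 ⇒ p=8, q=1
i=1: a=1 ⇒ p=9, q=1
i=2: a=1 ⇒ p=17, q=2
i=3: a=1 ⇒ p=26, q=3
(x₁, y₁) = (26, 3);  26² − 75·3² = 1 ✓
(x_2, y_2) = (26·26 + 75·3·3, 26·3 + 3·26) = (1351, 156)
(x_3, y_3) = (26·1351 + 75·3·156, 26·156 + 3·1351) = (70226, 8109)

26 3
1351 156
70226 8109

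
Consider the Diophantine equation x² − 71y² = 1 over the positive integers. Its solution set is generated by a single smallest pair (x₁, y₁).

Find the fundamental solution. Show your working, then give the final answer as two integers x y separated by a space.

√71 → a₀=8, period (2,2,1,7,1,2,2,16); ℓ=8 even so k=7
k=0  a_k=8  p_k/q_k = 8/1
…
k=4  a_k=7  p_k/q_k = 455/54
k=5  a_k=1  p_k/q_k = 514/61
k=6  a_k=2  p_k/q_k = 1483/176
k=7  a_k=2  p_k/q_k = 3480/413
fundamental: x₁=3480, y₁=413  (since 12110400 − 71·170569 = 1)

3480 413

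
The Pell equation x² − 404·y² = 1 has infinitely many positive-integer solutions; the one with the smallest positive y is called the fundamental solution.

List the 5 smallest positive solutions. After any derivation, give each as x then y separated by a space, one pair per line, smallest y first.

[20; 10,40] for √404; ℓ=2 ⇒ convergent index 1
a_0=20:  p_0=20·1+0=20,  q_0=20·0+1=1
a_1=10:  p_1=10·20+1=201,  q_1=10·1+0=10
fundamental: x₁=201, y₁=10  (since 40401 − 404·100 = 1)
(x_2, y_2) = (201·201 + 404·10·10, 201·10 + 10·201) = (80801, 4020)
(x_3, y_3) = (201·80801 + 404·10·4020, 201·4020 + 10·80801) = (32481801, 1616030)
(x_4, y_4) = (201·32481801 + 404·10·1616030, 201·1616030 + 10·32481801) = (13057603201, 649640040)
(x_5, y_5) = (201·13057603201 + 404·10·649640040, 201·649640040 + 10·13057603201) = (5249124005001, 261153680050)

201 10
80801 4020
32481801 1616030
13057603201 649640040
5249124005001 261153680050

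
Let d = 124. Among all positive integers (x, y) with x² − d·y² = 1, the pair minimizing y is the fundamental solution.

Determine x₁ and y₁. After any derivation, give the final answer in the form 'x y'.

4620799 414960

d=124: √d = [11; 7,2,1,1,1,…,2,7,22] (ℓ=16, even), read p_15/q_15
step 0: (11, 1)  from 11·(1,0) + (0,1)
…
step 2: (167, 15)  from 2·(78,7) + (11,1)
…
step 4: (412, 37)  from 1·(245,22) + (167,15)
step 5: (657, 59)  from 1·(412,37) + (245,22)
step 6: (2383, 214)  from 3·(657,59) + (412,37)
…
step 8: (14543, 1306)  from 4·(3040,273) + (2383,214)
step 9: (17583, 1579)  from 1·(14543,1306) + (3040,273)
…
step 14: (626251, 56239)  from 2·(237042,21287) + (152167,13665)
step 15: (4620799, 414960)  from 7·(626251,56239) + (237042,21287)
fundamental: x₁=4620799, y₁=414960  (since 21351783398401 − 124·172191801600 = 1)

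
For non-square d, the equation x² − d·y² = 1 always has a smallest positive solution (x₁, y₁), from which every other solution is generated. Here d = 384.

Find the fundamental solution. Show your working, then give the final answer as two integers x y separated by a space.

√384 = [19; 1,1,2,9,2,1,1,38, …], period ℓ=8 (even) → k=7
a_0=19:  p_0=19·1+0=19,  q_0=19·0+1=1
a_1=1:  p_1=1·19+1=20,  q_1=1·1+0=1
a_2=1:  p_2=1·20+19=39,  q_2=1·1+1=2
a_3=2:  p_3=2·39+20=98,  q_3=2·2+1=5
…
a_6=1:  p_6=1·1940+921=2861,  q_6=1·99+47=146
a_7=1:  p_7=1·2861+1940=4801,  q_7=1·146+99=245
fundamental: x₁=4801, y₁=245  (since 23049601 − 384·60025 = 1)

4801 245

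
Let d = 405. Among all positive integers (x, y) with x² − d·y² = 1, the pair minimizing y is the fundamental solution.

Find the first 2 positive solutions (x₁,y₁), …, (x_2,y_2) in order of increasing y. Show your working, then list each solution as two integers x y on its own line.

161 8
51841 2576

√405 → a₀=20, period (8,40); ℓ=2 even so k=1
k=0  a_k=20  p_k/q_k = 20/1
k=1  a_k=8  p_k/q_k = 161/8
(x₁, y₁) = (161, 8);  161² − 405·8² = 1 ✓
(161+8√405)^2 = 51841 + 2576√405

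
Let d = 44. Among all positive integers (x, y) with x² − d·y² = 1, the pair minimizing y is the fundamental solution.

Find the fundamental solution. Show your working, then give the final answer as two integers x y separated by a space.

199 30

[6; 1,1,1,2,1,1,1,12] for √44; ℓ=8 ⇒ convergent index 7
step 0: (6, 1)  from 6·(1,0) + (0,1)
…
step 2: (13, 2)  from 1·(7,1) + (6,1)
step 3: (20, 3)  from 1·(13,2) + (7,1)
step 4: (53, 8)  from 2·(20,3) + (13,2)
step 5: (73, 11)  from 1·(53,8) + (20,3)
step 6: (126, 19)  from 1·(73,11) + (53,8)
step 7: (199, 30)  from 1·(126,19) + (73,11)
→ (199, 30).  Check: 199²=39601, 44·30²=39600, difference 1.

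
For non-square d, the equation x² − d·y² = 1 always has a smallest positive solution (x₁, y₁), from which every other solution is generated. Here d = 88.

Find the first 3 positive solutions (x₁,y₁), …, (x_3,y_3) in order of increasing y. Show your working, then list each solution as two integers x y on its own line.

d=88: √d = [9; 2,1,1,1,2,18] (ℓ=6, even), read p_5/q_5
i=0: a=9 ⇒ p=9, q=1
i=1: a=2 ⇒ p=19, q=2
i=2: a=1 ⇒ p=28, q=3
i=3: a=1 ⇒ p=47, q=5
i=4: a=1 ⇒ p=75, q=8
i=5: a=2 ⇒ p=197, q=21
fundamental: x₁=197, y₁=21  (since 38809 − 88·441 = 1)
(197+21√88)^2 = 77617 + 8274√88
(197+21√88)^3 = 30580901 + 3259935√88

197 21
77617 8274
30580901 3259935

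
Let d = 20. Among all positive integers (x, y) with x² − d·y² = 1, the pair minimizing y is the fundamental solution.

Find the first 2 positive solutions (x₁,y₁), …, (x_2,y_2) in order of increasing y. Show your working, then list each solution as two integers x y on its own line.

9 2
161 36

√20 → a₀=4, period (2,8); ℓ=2 even so k=1
step 0: (4, 1)  from 4·(1,0) + (0,1)
step 1: (9, 2)  from 2·(4,1) + (1,0)
→ (9, 2).  Check: 9²=81, 20·2²=80, difference 1.
n=2: (9,2)∘(9,2) = (9·9+20·2·2, 9·2+2·9) = (161,36)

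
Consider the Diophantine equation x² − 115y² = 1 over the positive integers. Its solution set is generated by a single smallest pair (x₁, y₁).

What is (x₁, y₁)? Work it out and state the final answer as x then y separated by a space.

1126 105

[10; 1,2,1,1,1,1,1,2,1,20] for √115; ℓ=10 ⇒ convergent index 9
i=0: a=10 ⇒ p=10, q=1
i=1: a=1 ⇒ p=11, q=1
i=2: a=2 ⇒ p=32, q=3
…
i=5: a=1 ⇒ p=118, q=11
…
i=8: a=2 ⇒ p=815, q=76
i=9: a=1 ⇒ p=1126, q=105
(x₁, y₁) = (1126, 105);  1126² − 115·105² = 1 ✓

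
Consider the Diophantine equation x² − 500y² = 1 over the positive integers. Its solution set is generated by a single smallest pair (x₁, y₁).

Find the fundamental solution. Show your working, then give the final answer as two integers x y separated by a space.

930249 41602

√500 → a₀=22, period (2,1,3,2,1,…,1,2,44); ℓ=14 even so k=13
step 0: (22, 1)  from 22·(1,0) + (0,1)
step 1: (45, 2)  from 2·(22,1) + (1,0)
step 2: (67, 3)  from 1·(45,2) + (22,1)
step 3: (246, 11)  from 3·(67,3) + (45,2)
step 4: (559, 25)  from 2·(246,11) + (67,3)
step 5: (805, 36)  from 1·(559,25) + (246,11)
step 6: (1364, 61)  from 1·(805,36) + (559,25)
step 7: (14445, 646)  from 10·(1364,61) + (805,36)
step 8: (15809, 707)  from 1·(14445,646) + (1364,61)
step 9: (30254, 1353)  from 1·(15809,707) + (14445,646)
step 10: (76317, 3413)  from 2·(30254,1353) + (15809,707)
step 11: (259205, 11592)  from 3·(76317,3413) + (30254,1353)
step 12: (335522, 15005)  from 1·(259205,11592) + (76317,3413)
step 13: (930249, 41602)  from 2·(335522,15005) + (259205,11592)
(x₁, y₁) = (930249, 41602);  930249² − 500·41602² = 1 ✓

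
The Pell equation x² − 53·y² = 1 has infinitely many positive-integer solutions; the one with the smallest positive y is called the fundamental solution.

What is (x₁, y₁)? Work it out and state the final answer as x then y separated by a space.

66249 9100

[7; 3,1,1,3,14] for √53; ℓ=5 ⇒ convergent index 9
k=0  a_k=7  p_k/q_k = 7/1
…
k=2  a_k=1  p_k/q_k = 29/4
…
k=4  a_k=3  p_k/q_k = 182/25
k=5  a_k=14  p_k/q_k = 2599/357
k=6  a_k=3  p_k/q_k = 7979/1096
…
k=8  a_k=1  p_k/q_k = 18557/2549
k=9  a_k=3  p_k/q_k = 66249/9100
→ (66249, 9100).  Check: 66249²=4388930001, 53·9100²=4388930000, difference 1.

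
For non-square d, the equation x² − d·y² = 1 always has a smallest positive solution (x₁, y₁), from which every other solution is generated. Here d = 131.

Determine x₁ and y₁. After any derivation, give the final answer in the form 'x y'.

10610 927

[11; 2,4,11,4,2,22] for √131; ℓ=6 ⇒ convergent index 5
a_0=11:  p_0=11·1+0=11,  q_0=11·0+1=1
…
a_4=4:  p_4=4·1156+103=4727,  q_4=4·101+9=413
a_5=2:  p_5=2·4727+1156=10610,  q_5=2·413+101=927
→ (10610, 927).  Check: 10610²=112572100, 131·927²=112572099, difference 1.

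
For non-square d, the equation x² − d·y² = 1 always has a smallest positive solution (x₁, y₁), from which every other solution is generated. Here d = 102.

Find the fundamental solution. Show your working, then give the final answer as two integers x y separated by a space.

√102 = [10; 10,20, …], period ℓ=2 (even) → k=1
k=0  a_k=10  p_k/q_k = 10/1
k=1  a_k=10  p_k/q_k = 101/10
fundamental: x₁=101, y₁=10  (since 10201 − 102·100 = 1)

101 10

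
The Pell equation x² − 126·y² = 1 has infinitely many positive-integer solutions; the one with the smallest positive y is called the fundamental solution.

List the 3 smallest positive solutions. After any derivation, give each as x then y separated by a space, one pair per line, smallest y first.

449 40
403201 35920
362074049 32256120

[11; 4,2,4,22] for √126; ℓ=4 ⇒ convergent index 3
a_0=11:  p_0=11·1+0=11,  q_0=11·0+1=1
a_1=4:  p_1=4·11+1=45,  q_1=4·1+0=4
a_2=2:  p_2=2·45+11=101,  q_2=2·4+1=9
a_3=4:  p_3=4·101+45=449,  q_3=4·9+4=40
→ (449, 40).  Check: 449²=201601, 126·40²=201600, difference 1.
k=2:  x_2 = 449·449+126·40·40 = 403201,  y_2 = 449·40+40·449 = 35920
k=3:  x_3 = 449·403201+126·40·35920 = 362074049,  y_3 = 449·35920+40·403201 = 32256120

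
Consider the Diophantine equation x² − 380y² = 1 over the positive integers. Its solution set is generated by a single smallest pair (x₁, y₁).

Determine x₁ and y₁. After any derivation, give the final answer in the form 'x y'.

39 2

[19; 2,38] for √380; ℓ=2 ⇒ convergent index 1
i=0: a=19 ⇒ p=19, q=1
i=1: a=2 ⇒ p=39, q=2
(x₁, y₁) = (39, 2);  39² − 380·2² = 1 ✓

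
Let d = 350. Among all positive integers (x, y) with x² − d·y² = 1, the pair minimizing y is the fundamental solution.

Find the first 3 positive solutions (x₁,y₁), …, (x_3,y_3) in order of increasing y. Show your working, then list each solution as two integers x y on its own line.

449 24
403201 21552
362074049 19353672

√350 = [18; 1,2,2,2,1,36, …], period ℓ=6 (even) → k=5
i=0: a=18 ⇒ p=18, q=1
…
i=3: a=2 ⇒ p=131, q=7
i=4: a=2 ⇒ p=318, q=17
i=5: a=1 ⇒ p=449, q=24
→ (449, 24).  Check: 449²=201601, 350·24²=201600, difference 1.
(x_2, y_2) = (449·449 + 350·24·24, 449·24 + 24·449) = (403201, 21552)
(x_3, y_3) = (449·403201 + 350·24·21552, 449·21552 + 24·403201) = (362074049, 19353672)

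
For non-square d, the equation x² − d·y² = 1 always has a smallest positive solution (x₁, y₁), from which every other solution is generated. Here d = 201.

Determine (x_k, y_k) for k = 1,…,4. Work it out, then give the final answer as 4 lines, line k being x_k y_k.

515095 36332
530645718049 37428863080
546665912276384215 38558840456348868
563169756167477608732801 39722931849688611461840

d=201: √d = [14; 5,1,1,1,2,…,1,5,28] (ℓ=14, even), read p_13/q_13
a_0=14:  p_0=14·1+0=14,  q_0=14·0+1=1
a_1=5:  p_1=5·14+1=71,  q_1=5·1+0=5
…
a_4=1:  p_4=1·156+85=241,  q_4=1·11+6=17
a_5=2:  p_5=2·241+156=638,  q_5=2·17+11=45
…
a_7=8:  p_7=8·879+638=7670,  q_7=8·62+45=541
…
a_9=2:  p_9=2·8549+7670=24768,  q_9=2·603+541=1747
a_10=1:  p_10=1·24768+8549=33317,  q_10=1·1747+603=2350
…
a_12=1:  p_12=1·58085+33317=91402,  q_12=1·4097+2350=6447
a_13=5:  p_13=5·91402+58085=515095,  q_13=5·6447+4097=36332
→ (515095, 36332).  Check: 515095²=265322859025, 201·36332²=265322859024, difference 1.
n=2: (515095,36332)∘(515095,36332) = (515095·515095+201·36332·36332, 515095·36332+36332·515095) = (530645718049,37428863080)
n=3: (530645718049,37428863080)∘(515095,36332) = (515095·530645718049+201·36332·37428863080, 515095·37428863080+36332·530645718049) = (546665912276384215,38558840456348868)
n=4: (546665912276384215,38558840456348868)∘(515095,36332) = (515095·546665912276384215+201·36332·38558840456348868, 515095·38558840456348868+36332·546665912276384215) = (563169756167477608732801,39722931849688611461840)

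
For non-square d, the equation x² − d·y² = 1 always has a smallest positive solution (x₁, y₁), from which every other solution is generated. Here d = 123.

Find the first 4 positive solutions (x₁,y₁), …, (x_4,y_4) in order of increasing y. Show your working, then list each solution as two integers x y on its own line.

d=123: √d = [11; 11,22] (ℓ=2, even), read p_1/q_1
k=0  a_k=11  p_k/q_k = 11/1
k=1  a_k=11  p_k/q_k = 122/11
→ (122, 11).  Check: 122²=14884, 123·11²=14883, difference 1.
(122+11√123)^2 = 29767 + 2684√123
(122+11√123)^3 = 7263026 + 654885√123
(122+11√123)^4 = 1772148577 + 159789256√123

122 11
29767 2684
7263026 654885
1772148577 159789256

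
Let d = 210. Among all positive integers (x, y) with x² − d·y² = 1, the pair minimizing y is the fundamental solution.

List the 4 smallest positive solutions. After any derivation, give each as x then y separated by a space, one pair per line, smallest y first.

[14; 2,28] for √210; ℓ=2 ⇒ convergent index 1
step 0: (14, 1)  from 14·(1,0) + (0,1)
step 1: (29, 2)  from 2·(14,1) + (1,0)
fundamental: x₁=29, y₁=2  (since 841 − 210·4 = 1)
(x_2, y_2) = (29·29 + 210·2·2, 29·2 + 2·29) = (1681, 116)
(x_3, y_3) = (29·1681 + 210·2·116, 29·116 + 2·1681) = (97469, 6726)
(x_4, y_4) = (29·97469 + 210·2·6726, 29·6726 + 2·97469) = (5651521, 389992)

29 2
1681 116
97469 6726
5651521 389992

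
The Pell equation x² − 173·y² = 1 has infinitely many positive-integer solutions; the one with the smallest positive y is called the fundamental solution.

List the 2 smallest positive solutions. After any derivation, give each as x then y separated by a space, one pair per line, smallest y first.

2499849 190060
12498490045601 950242601880

√173 = [13; 6,1,1,6,26, …], period ℓ=5 (odd) → k=9
k=0  a_k=13  p_k/q_k = 13/1
k=1  a_k=6  p_k/q_k = 79/6
k=2  a_k=1  p_k/q_k = 92/7
k=3  a_k=1  p_k/q_k = 171/13
k=4  a_k=6  p_k/q_k = 1118/85
k=5  a_k=26  p_k/q_k = 29239/2223
k=6  a_k=6  p_k/q_k = 176552/13423
…
k=8  a_k=1  p_k/q_k = 382343/29069
k=9  a_k=6  p_k/q_k = 2499849/190060
(x₁, y₁) = (2499849, 190060);  2499849² − 173·190060² = 1 ✓
(x_2, y_2) = (2499849·2499849 + 173·190060·190060, 2499849·190060 + 190060·2499849) = (12498490045601, 950242601880)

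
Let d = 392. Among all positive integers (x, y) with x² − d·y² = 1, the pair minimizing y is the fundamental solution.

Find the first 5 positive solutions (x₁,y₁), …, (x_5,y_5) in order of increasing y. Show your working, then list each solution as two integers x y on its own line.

√392 → a₀=19, period (1,3,1,38); ℓ=4 even so k=3
i=0: a=19 ⇒ p=19, q=1
i=1: a=1 ⇒ p=20, q=1
i=2: a=3 ⇒ p=79, q=4
i=3: a=1 ⇒ p=99, q=5
(x₁, y₁) = (99, 5);  99² − 392·5² = 1 ✓
(x_2, y_2) = (99·99 + 392·5·5, 99·5 + 5·99) = (19601, 990)
(x_3, y_3) = (99·19601 + 392·5·990, 99·990 + 5·19601) = (3880899, 196015)
(x_4, y_4) = (99·3880899 + 392·5·196015, 99·196015 + 5·3880899) = (768398401, 38809980)
(x_5, y_5) = (99·768398401 + 392·5·38809980, 99·38809980 + 5·768398401) = (152139002499, 7684180025)

99 5
19601 990
3880899 196015
768398401 38809980
152139002499 7684180025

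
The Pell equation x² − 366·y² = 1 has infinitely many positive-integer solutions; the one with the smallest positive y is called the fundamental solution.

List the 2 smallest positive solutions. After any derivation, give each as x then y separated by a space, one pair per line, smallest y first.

907925 47458
1648655611249 86176609300

[19; 7,1,1,1,2,12,2,1,1,1,7,38] for √366; ℓ=12 ⇒ convergent index 11
k=0  a_k=19  p_k/q_k = 19/1
k=1  a_k=7  p_k/q_k = 134/7
k=2  a_k=1  p_k/q_k = 153/8
…
k=4  a_k=1  p_k/q_k = 440/23
k=5  a_k=2  p_k/q_k = 1167/61
k=6  a_k=12  p_k/q_k = 14444/755
k=7  a_k=2  p_k/q_k = 30055/1571
k=8  a_k=1  p_k/q_k = 44499/2326
k=9  a_k=1  p_k/q_k = 74554/3897
k=10  a_k=1  p_k/q_k = 119053/6223
k=11  a_k=7  p_k/q_k = 907925/47458
→ (907925, 47458).  Check: 907925²=824327805625, 366·47458²=824327805624, difference 1.
(x_2, y_2) = (907925·907925 + 366·47458·47458, 907925·47458 + 47458·907925) = (1648655611249, 86176609300)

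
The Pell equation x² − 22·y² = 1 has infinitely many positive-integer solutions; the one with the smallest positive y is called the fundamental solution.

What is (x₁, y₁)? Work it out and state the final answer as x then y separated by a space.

197 42

√22 → a₀=4, period (1,2,4,2,1,8); ℓ=6 even so k=5
step 0: (4, 1)  from 4·(1,0) + (0,1)
…
step 4: (136, 29)  from 2·(61,13) + (14,3)
step 5: (197, 42)  from 1·(136,29) + (61,13)
→ (197, 42).  Check: 197²=38809, 22·42²=38808, difference 1.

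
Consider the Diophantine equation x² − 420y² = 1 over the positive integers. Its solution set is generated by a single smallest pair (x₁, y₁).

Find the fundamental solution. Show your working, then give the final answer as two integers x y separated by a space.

d=420: √d = [20; 2,40] (ℓ=2, even), read p_1/q_1
step 0: (20, 1)  from 20·(1,0) + (0,1)
step 1: (41, 2)  from 2·(20,1) + (1,0)
(x₁, y₁) = (41, 2);  41² − 420·2² = 1 ✓

41 2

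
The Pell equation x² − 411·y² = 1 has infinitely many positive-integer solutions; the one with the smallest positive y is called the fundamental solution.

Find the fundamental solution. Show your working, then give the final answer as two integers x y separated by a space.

49730 2453

√411 → a₀=20, period (3,1,1,1,19,1,1,1,3,40); ℓ=10 even so k=9
i=0: a=20 ⇒ p=20, q=1
…
i=2: a=1 ⇒ p=81, q=4
i=3: a=1 ⇒ p=142, q=7
…
i=5: a=19 ⇒ p=4379, q=216
i=6: a=1 ⇒ p=4602, q=227
…
i=8: a=1 ⇒ p=13583, q=670
i=9: a=3 ⇒ p=49730, q=2453
(x₁, y₁) = (49730, 2453);  49730² − 411·2453² = 1 ✓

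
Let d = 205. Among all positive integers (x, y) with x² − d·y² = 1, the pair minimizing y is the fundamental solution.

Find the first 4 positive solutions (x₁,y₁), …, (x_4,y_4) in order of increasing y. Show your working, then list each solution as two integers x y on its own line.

√205 → a₀=14, period (3,6,1,4,1,6,3,28); ℓ=8 even so k=7
i=0: a=14 ⇒ p=14, q=1
i=1: a=3 ⇒ p=43, q=3
i=2: a=6 ⇒ p=272, q=19
…
i=6: a=6 ⇒ p=12614, q=881
i=7: a=3 ⇒ p=39689, q=2772
(x₁, y₁) = (39689, 2772);  39689² − 205·2772² = 1 ✓
n=2: (39689,2772)∘(39689,2772) = (39689·39689+205·2772·2772, 39689·2772+2772·39689) = (3150433441,220035816)
n=3: (3150433441,220035816)∘(39689,2772) = (39689·3150433441+205·2772·220035816, 39689·220035816+2772·3150433441) = (250075105640009,17466002999676)
n=4: (250075105640009,17466002999676)∘(39689,2772) = (39689·250075105640009+205·2772·17466002999676, 39689·17466002999676+2772·250075105640009) = (19850461732342200961,1386416385888245712)

39689 2772
3150433441 220035816
250075105640009 17466002999676
19850461732342200961 1386416385888245712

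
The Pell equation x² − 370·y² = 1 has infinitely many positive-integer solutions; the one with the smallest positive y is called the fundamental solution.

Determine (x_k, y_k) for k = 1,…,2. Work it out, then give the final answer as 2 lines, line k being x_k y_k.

√370 → a₀=19, period (4,4,38); ℓ=3 odd so k=5
a_0=19:  p_0=19·1+0=19,  q_0=19·0+1=1
a_1=4:  p_1=4·19+1=77,  q_1=4·1+0=4
a_2=4:  p_2=4·77+19=327,  q_2=4·4+1=17
a_3=38:  p_3=38·327+77=12503,  q_3=38·17+4=650
a_4=4:  p_4=4·12503+327=50339,  q_4=4·650+17=2617
a_5=4:  p_5=4·50339+12503=213859,  q_5=4·2617+650=11118
→ (213859, 11118).  Check: 213859²=45735671881, 370·11118²=45735671880, difference 1.
n=2: (213859,11118)∘(213859,11118) = (213859·213859+370·11118·11118, 213859·11118+11118·213859) = (91471343761,4755368724)

213859 11118
91471343761 4755368724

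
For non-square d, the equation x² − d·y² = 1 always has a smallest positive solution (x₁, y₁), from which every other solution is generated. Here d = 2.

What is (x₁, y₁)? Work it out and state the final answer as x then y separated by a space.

√2 → a₀=1, period (2); ℓ=1 odd so k=1
step 0: (1, 1)  from 1·(1,0) + (0,1)
step 1: (3, 2)  from 2·(1,1) + (1,0)
(x₁, y₁) = (3, 2);  3² − 2·2² = 1 ✓

3 2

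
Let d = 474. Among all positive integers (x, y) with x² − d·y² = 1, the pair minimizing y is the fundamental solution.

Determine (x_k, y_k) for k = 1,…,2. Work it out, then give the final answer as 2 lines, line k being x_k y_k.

d=474: √d = [21; 1,3,2,1,1,…,3,1,42] (ℓ=14, even), read p_13/q_13
k=0  a_k=21  p_k/q_k = 21/1
k=1  a_k=1  p_k/q_k = 22/1
…
k=4  a_k=1  p_k/q_k = 283/13
k=5  a_k=1  p_k/q_k = 479/22
k=6  a_k=1  p_k/q_k = 762/35
k=7  a_k=6  p_k/q_k = 5051/232
…
k=10  a_k=1  p_k/q_k = 16677/766
k=11  a_k=2  p_k/q_k = 44218/2031
k=12  a_k=3  p_k/q_k = 149331/6859
k=13  a_k=1  p_k/q_k = 193549/8890
fundamental: x₁=193549, y₁=8890  (since 37461215401 − 474·79032100 = 1)
(x_2, y_2) = (193549·193549 + 474·8890·8890, 193549·8890 + 8890·193549) = (74922430801, 3441301220)

193549 8890
74922430801 3441301220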